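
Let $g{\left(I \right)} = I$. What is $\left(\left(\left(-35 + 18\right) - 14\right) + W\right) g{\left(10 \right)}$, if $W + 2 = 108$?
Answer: $750$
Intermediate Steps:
$W = 106$ ($W = -2 + 108 = 106$)
$\left(\left(\left(-35 + 18\right) - 14\right) + W\right) g{\left(10 \right)} = \left(\left(\left(-35 + 18\right) - 14\right) + 106\right) 10 = \left(\left(-17 - 14\right) + 106\right) 10 = \left(-31 + 106\right) 10 = 75 \cdot 10 = 750$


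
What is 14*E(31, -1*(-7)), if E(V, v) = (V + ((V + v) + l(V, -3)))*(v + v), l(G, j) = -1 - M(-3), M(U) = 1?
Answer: 13132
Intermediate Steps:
l(G, j) = -2 (l(G, j) = -1 - 1*1 = -1 - 1 = -2)
E(V, v) = 2*v*(-2 + v + 2*V) (E(V, v) = (V + ((V + v) - 2))*(v + v) = (V + (-2 + V + v))*(2*v) = (-2 + v + 2*V)*(2*v) = 2*v*(-2 + v + 2*V))
14*E(31, -1*(-7)) = 14*(2*(-1*(-7))*(-2 - 1*(-7) + 2*31)) = 14*(2*7*(-2 + 7 + 62)) = 14*(2*7*67) = 14*938 = 13132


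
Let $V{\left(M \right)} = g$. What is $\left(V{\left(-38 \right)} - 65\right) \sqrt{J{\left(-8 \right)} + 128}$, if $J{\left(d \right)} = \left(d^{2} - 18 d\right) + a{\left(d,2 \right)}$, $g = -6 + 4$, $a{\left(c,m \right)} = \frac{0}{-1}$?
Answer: $- 268 \sqrt{21} \approx -1228.1$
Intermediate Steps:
$a{\left(c,m \right)} = 0$ ($a{\left(c,m \right)} = 0 \left(-1\right) = 0$)
$g = -2$
$J{\left(d \right)} = d^{2} - 18 d$ ($J{\left(d \right)} = \left(d^{2} - 18 d\right) + 0 = d^{2} - 18 d$)
$V{\left(M \right)} = -2$
$\left(V{\left(-38 \right)} - 65\right) \sqrt{J{\left(-8 \right)} + 128} = \left(-2 - 65\right) \sqrt{- 8 \left(-18 - 8\right) + 128} = - 67 \sqrt{\left(-8\right) \left(-26\right) + 128} = - 67 \sqrt{208 + 128} = - 67 \sqrt{336} = - 67 \cdot 4 \sqrt{21} = - 268 \sqrt{21}$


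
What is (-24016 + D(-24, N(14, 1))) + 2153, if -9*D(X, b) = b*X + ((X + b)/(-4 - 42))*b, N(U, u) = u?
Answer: -393487/18 ≈ -21860.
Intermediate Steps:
D(X, b) = -X*b/9 - b*(-X/46 - b/46)/9 (D(X, b) = -(b*X + ((X + b)/(-4 - 42))*b)/9 = -(X*b + ((X + b)/(-46))*b)/9 = -(X*b + ((X + b)*(-1/46))*b)/9 = -(X*b + (-X/46 - b/46)*b)/9 = -(X*b + b*(-X/46 - b/46))/9 = -X*b/9 - b*(-X/46 - b/46)/9)
(-24016 + D(-24, N(14, 1))) + 2153 = (-24016 + (1/414)*1*(1 - 45*(-24))) + 2153 = (-24016 + (1/414)*1*(1 + 1080)) + 2153 = (-24016 + (1/414)*1*1081) + 2153 = (-24016 + 47/18) + 2153 = -432241/18 + 2153 = -393487/18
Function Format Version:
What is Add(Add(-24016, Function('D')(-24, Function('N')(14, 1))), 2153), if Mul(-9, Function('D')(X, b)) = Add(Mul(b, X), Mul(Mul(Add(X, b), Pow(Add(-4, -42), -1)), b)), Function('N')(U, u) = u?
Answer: Rational(-393487, 18) ≈ -21860.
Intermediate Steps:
Function('D')(X, b) = Add(Mul(Rational(-1, 9), X, b), Mul(Rational(-1, 9), b, Add(Mul(Rational(-1, 46), X), Mul(Rational(-1, 46), b)))) (Function('D')(X, b) = Mul(Rational(-1, 9), Add(Mul(b, X), Mul(Mul(Add(X, b), Pow(Add(-4, -42), -1)), b))) = Mul(Rational(-1, 9), Add(Mul(X, b), Mul(Mul(Add(X, b), Pow(-46, -1)), b))) = Mul(Rational(-1, 9), Add(Mul(X, b), Mul(Mul(Add(X, b), Rational(-1, 46)), b))) = Mul(Rational(-1, 9), Add(Mul(X, b), Mul(Add(Mul(Rational(-1, 46), X), Mul(Rational(-1, 46), b)), b))) = Mul(Rational(-1, 9), Add(Mul(X, b), Mul(b, Add(Mul(Rational(-1, 46), X), Mul(Rational(-1, 46), b))))) = Add(Mul(Rational(-1, 9), X, b), Mul(Rational(-1, 9), b, Add(Mul(Rational(-1, 46), X), Mul(Rational(-1, 46), b)))))
Add(Add(-24016, Function('D')(-24, Function('N')(14, 1))), 2153) = Add(Add(-24016, Mul(Rational(1, 414), 1, Add(1, Mul(-45, -24)))), 2153) = Add(Add(-24016, Mul(Rational(1, 414), 1, Add(1, 1080))), 2153) = Add(Add(-24016, Mul(Rational(1, 414), 1, 1081)), 2153) = Add(Add(-24016, Rational(47, 18)), 2153) = Add(Rational(-432241, 18), 2153) = Rational(-393487, 18)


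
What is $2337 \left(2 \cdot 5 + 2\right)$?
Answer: $28044$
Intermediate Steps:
$2337 \left(2 \cdot 5 + 2\right) = 2337 \left(10 + 2\right) = 2337 \cdot 12 = 28044$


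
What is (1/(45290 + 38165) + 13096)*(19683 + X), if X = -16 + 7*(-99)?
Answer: 20737190845294/83455 ≈ 2.4848e+8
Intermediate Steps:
X = -709 (X = -16 - 693 = -709)
(1/(45290 + 38165) + 13096)*(19683 + X) = (1/(45290 + 38165) + 13096)*(19683 - 709) = (1/83455 + 13096)*18974 = (1092926681/83455)*18974 = 20737190845294/83455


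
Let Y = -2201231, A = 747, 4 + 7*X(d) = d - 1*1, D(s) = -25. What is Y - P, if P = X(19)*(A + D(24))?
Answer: -2202675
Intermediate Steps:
X(d) = -5/7 + d/7 (X(d) = -4/7 + (d - 1*1)/7 = -4/7 + (d - 1)/7 = -4/7 + (-1 + d)/7 = -4/7 + (-⅐ + d/7) = -5/7 + d/7)
P = 1444 (P = (-5/7 + (⅐)*19)*(747 - 25) = (-5/7 + 19/7)*722 = 2*722 = 1444)
Y - P = -2201231 - 1*1444 = -2201231 - 1444 = -2202675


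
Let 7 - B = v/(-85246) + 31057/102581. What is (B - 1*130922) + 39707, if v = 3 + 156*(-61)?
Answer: -113940416792669/1249231418 ≈ -91208.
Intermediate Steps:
v = -9513 (v = 3 - 9516 = -9513)
B = 8227000201/1249231418 (B = 7 - (-9513/(-85246) + 31057/102581) = 7 - (-9513*(-1/85246) + 31057*(1/102581)) = 7 - (1359/12178 + 31057/102581) = 7 - 1*517619725/1249231418 = 7 - 517619725/1249231418 = 8227000201/1249231418 ≈ 6.5856)
(B - 1*130922) + 39707 = (8227000201/1249231418 - 1*130922) + 39707 = (8227000201/1249231418 - 130922) + 39707 = -163543648707195/1249231418 + 39707 = -113940416792669/1249231418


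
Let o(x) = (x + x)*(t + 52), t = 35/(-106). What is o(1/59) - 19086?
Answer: -59676445/3127 ≈ -19084.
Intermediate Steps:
t = -35/106 (t = 35*(-1/106) = -35/106 ≈ -0.33019)
o(x) = 5477*x/53 (o(x) = (x + x)*(-35/106 + 52) = (2*x)*(5477/106) = 5477*x/53)
o(1/59) - 19086 = (5477/53)/59 - 19086 = (5477/53)*(1/59) - 19086 = 5477/3127 - 19086 = -59676445/3127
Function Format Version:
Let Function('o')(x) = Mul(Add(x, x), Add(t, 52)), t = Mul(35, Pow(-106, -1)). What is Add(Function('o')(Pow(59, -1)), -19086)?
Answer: Rational(-59676445, 3127) ≈ -19084.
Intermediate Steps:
t = Rational(-35, 106) (t = Mul(35, Rational(-1, 106)) = Rational(-35, 106) ≈ -0.33019)
Function('o')(x) = Mul(Rational(5477, 53), x) (Function('o')(x) = Mul(Add(x, x), Add(Rational(-35, 106), 52)) = Mul(Mul(2, x), Rational(5477, 106)) = Mul(Rational(5477, 53), x))
Add(Function('o')(Pow(59, -1)), -19086) = Add(Mul(Rational(5477, 53), Pow(59, -1)), -19086) = Add(Mul(Rational(5477, 53), Rational(1, 59)), -19086) = Add(Rational(5477, 3127), -19086) = Rational(-59676445, 3127)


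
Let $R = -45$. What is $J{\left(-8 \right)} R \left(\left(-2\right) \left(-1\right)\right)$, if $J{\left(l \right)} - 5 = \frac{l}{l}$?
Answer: $-540$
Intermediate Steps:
$J{\left(l \right)} = 6$ ($J{\left(l \right)} = 5 + \frac{l}{l} = 5 + 1 = 6$)
$J{\left(-8 \right)} R \left(\left(-2\right) \left(-1\right)\right) = 6 \left(-45\right) \left(\left(-2\right) \left(-1\right)\right) = \left(-270\right) 2 = -540$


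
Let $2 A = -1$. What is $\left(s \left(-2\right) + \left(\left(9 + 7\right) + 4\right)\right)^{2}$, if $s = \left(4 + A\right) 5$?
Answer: $225$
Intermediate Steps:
$A = - \frac{1}{2}$ ($A = \frac{1}{2} \left(-1\right) = - \frac{1}{2} \approx -0.5$)
$s = \frac{35}{2}$ ($s = \left(4 - \frac{1}{2}\right) 5 = \frac{7}{2} \cdot 5 = \frac{35}{2} \approx 17.5$)
$\left(s \left(-2\right) + \left(\left(9 + 7\right) + 4\right)\right)^{2} = \left(\frac{35}{2} \left(-2\right) + \left(\left(9 + 7\right) + 4\right)\right)^{2} = \left(-35 + \left(16 + 4\right)\right)^{2} = \left(-35 + 20\right)^{2} = \left(-15\right)^{2} = 225$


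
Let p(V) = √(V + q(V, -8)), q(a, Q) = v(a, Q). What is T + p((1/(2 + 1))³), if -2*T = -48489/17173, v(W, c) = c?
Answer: 48489/34346 + I*√645/9 ≈ 1.4118 + 2.8219*I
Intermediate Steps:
q(a, Q) = Q
T = 48489/34346 (T = -(-48489)/(2*17173) = -½*(-48489/17173) = 48489/34346 ≈ 1.4118)
p(V) = √(-8 + V) (p(V) = √(V - 8) = √(-8 + V))
T + p((1/(2 + 1))³) = 48489/34346 + √(-8 + (1/(2 + 1))³) = 48489/34346 + √(-8 + (1/3)³) = 48489/34346 + √(-8 + (⅓)³) = 48489/34346 + √(-8 + 1/27) = 48489/34346 + √(-215/27) = 48489/34346 + I*√645/9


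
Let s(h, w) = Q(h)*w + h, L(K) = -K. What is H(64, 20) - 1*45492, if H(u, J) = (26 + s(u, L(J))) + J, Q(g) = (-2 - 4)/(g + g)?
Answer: -726097/16 ≈ -45381.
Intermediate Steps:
Q(g) = -3/g (Q(g) = -6*1/(2*g) = -3/g)
s(h, w) = h - 3*w/h (s(h, w) = (-3/h)*w + h = -3*w/h + h = h - 3*w/h)
H(u, J) = 26 + J + u + 3*J/u (H(u, J) = (26 + (u - 3*(-J)/u)) + J = (26 + (u + 3*J/u)) + J = (26 + u + 3*J/u) + J = 26 + J + u + 3*J/u)
H(64, 20) - 1*45492 = (26 + 20 + 64 + 3*20/64) - 1*45492 = (26 + 20 + 64 + 3*20*(1/64)) - 45492 = (26 + 20 + 64 + 15/16) - 45492 = 1775/16 - 45492 = -726097/16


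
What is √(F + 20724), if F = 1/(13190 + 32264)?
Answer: √42817154233438/45454 ≈ 143.96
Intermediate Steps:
F = 1/45454 ≈ 2.2000e-5
√(F + 20724) = √(1/45454 + 20724) = √(941988697/45454) = √42817154233438/45454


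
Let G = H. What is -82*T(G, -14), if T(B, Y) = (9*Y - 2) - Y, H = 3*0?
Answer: 9348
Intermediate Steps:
H = 0
G = 0
T(B, Y) = -2 + 8*Y (T(B, Y) = (-2 + 9*Y) - Y = -2 + 8*Y)
-82*T(G, -14) = -82*(-2 + 8*(-14)) = -82*(-2 - 112) = -82*(-114) = 9348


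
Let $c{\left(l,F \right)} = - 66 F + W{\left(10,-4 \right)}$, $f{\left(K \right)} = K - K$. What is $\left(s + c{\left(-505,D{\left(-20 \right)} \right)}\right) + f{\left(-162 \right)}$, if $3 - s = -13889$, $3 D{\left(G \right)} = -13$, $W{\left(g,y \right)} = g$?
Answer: $14188$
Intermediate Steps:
$f{\left(K \right)} = 0$
$D{\left(G \right)} = - \frac{13}{3}$ ($D{\left(G \right)} = \frac{1}{3} \left(-13\right) = - \frac{13}{3}$)
$s = 13892$ ($s = 3 - -13889 = 3 + 13889 = 13892$)
$c{\left(l,F \right)} = 10 - 66 F$ ($c{\left(l,F \right)} = - 66 F + 10 = 10 - 66 F$)
$\left(s + c{\left(-505,D{\left(-20 \right)} \right)}\right) + f{\left(-162 \right)} = \left(13892 + \left(10 - -286\right)\right) + 0 = \left(13892 + \left(10 + 286\right)\right) + 0 = \left(13892 + 296\right) + 0 = 14188 + 0 = 14188$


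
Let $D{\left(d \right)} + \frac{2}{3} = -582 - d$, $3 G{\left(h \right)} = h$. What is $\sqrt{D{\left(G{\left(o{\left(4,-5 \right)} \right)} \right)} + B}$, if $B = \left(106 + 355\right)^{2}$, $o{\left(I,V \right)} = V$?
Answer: $2 \sqrt{52985} \approx 460.37$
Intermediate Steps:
$G{\left(h \right)} = \frac{h}{3}$
$B = 212521$ ($B = 461^{2} = 212521$)
$D{\left(d \right)} = - \frac{1748}{3} - d$ ($D{\left(d \right)} = - \frac{2}{3} - \left(582 + d\right) = - \frac{1748}{3} - d$)
$\sqrt{D{\left(G{\left(o{\left(4,-5 \right)} \right)} \right)} + B} = \sqrt{\left(- \frac{1748}{3} - \frac{1}{3} \left(-5\right)\right) + 212521} = \sqrt{\left(- \frac{1748}{3} - - \frac{5}{3}\right) + 212521} = \sqrt{\left(- \frac{1748}{3} + \frac{5}{3}\right) + 212521} = \sqrt{-581 + 212521} = \sqrt{211940} = 2 \sqrt{52985}$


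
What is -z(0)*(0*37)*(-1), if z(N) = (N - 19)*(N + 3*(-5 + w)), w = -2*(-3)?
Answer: 0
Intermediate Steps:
w = 6
z(N) = (-19 + N)*(3 + N) (z(N) = (N - 19)*(N + 3*(-5 + 6)) = (-19 + N)*(N + 3*1) = (-19 + N)*(N + 3) = (-19 + N)*(3 + N))
-z(0)*(0*37)*(-1) = -(-57 + 0² - 16*0)*(0*37)*(-1) = -(-57 + 0 + 0)*0*(-1) = -(-57*0)*(-1) = -0*(-1) = -1*0 = 0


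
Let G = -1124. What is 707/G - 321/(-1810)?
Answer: -459433/1017220 ≈ -0.45166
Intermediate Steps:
707/G - 321/(-1810) = 707/(-1124) - 321/(-1810) = 707*(-1/1124) - 321*(-1/1810) = -707/1124 + 321/1810 = -459433/1017220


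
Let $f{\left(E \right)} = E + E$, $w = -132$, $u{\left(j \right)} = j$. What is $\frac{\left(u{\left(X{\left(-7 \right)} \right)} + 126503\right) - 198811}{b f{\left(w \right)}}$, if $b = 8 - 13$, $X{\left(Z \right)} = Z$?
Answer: $- \frac{4821}{88} \approx -54.784$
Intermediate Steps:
$b = -5$ ($b = 8 - 13 = -5$)
$f{\left(E \right)} = 2 E$
$\frac{\left(u{\left(X{\left(-7 \right)} \right)} + 126503\right) - 198811}{b f{\left(w \right)}} = \frac{\left(-7 + 126503\right) - 198811}{\left(-5\right) 2 \left(-132\right)} = \frac{126496 - 198811}{\left(-5\right) \left(-264\right)} = - \frac{72315}{1320} = \left(-72315\right) \frac{1}{1320} = - \frac{4821}{88}$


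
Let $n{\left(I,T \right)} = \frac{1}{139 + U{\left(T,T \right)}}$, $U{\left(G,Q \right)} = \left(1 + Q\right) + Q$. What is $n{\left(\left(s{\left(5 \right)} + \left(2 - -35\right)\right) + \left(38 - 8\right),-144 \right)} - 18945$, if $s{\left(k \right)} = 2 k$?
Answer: $- \frac{2803861}{148} \approx -18945.0$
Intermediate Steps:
$U{\left(G,Q \right)} = 1 + 2 Q$
$n{\left(I,T \right)} = \frac{1}{140 + 2 T}$ ($n{\left(I,T \right)} = \frac{1}{139 + \left(1 + 2 T\right)} = \frac{1}{140 + 2 T}$)
$n{\left(\left(s{\left(5 \right)} + \left(2 - -35\right)\right) + \left(38 - 8\right),-144 \right)} - 18945 = \frac{1}{2 \left(70 - 144\right)} - 18945 = \frac{1}{2 \left(-74\right)} - 18945 = \frac{1}{2} \left(- \frac{1}{74}\right) - 18945 = - \frac{1}{148} - 18945 = - \frac{2803861}{148}$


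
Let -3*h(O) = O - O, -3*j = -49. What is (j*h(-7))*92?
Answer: 0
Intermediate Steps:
j = 49/3 (j = -⅓*(-49) = 49/3 ≈ 16.333)
h(O) = 0 (h(O) = -(O - O)/3 = -⅓*0 = 0)
(j*h(-7))*92 = ((49/3)*0)*92 = 0*92 = 0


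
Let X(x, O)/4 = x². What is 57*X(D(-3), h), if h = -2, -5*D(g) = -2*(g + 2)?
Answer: 912/25 ≈ 36.480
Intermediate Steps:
D(g) = ⅘ + 2*g/5 (D(g) = -(-2)*(g + 2)/5 = -(-2)*(2 + g)/5 = -(-4 - 2*g)/5 = ⅘ + 2*g/5)
X(x, O) = 4*x²
57*X(D(-3), h) = 57*(4*(⅘ + (⅖)*(-3))²) = 57*(4*(⅘ - 6/5)²) = 57*(4*(-⅖)²) = 57*(4*(4/25)) = 57*(16/25) = 912/25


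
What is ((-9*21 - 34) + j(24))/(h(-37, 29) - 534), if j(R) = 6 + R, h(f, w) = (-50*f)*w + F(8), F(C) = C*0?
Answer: -193/53116 ≈ -0.0036336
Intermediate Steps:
F(C) = 0
h(f, w) = -50*f*w (h(f, w) = (-50*f)*w + 0 = -50*f*w + 0 = -50*f*w)
((-9*21 - 34) + j(24))/(h(-37, 29) - 534) = ((-9*21 - 34) + (6 + 24))/(-50*(-37)*29 - 534) = ((-189 - 34) + 30)/(53650 - 534) = (-223 + 30)/53116 = -193*1/53116 = -193/53116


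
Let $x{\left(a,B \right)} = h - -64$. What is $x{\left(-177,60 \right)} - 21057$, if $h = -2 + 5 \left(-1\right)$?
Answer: $-21000$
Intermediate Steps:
$h = -7$ ($h = -2 - 5 = -7$)
$x{\left(a,B \right)} = 57$ ($x{\left(a,B \right)} = -7 - -64 = -7 + 64 = 57$)
$x{\left(-177,60 \right)} - 21057 = 57 - 21057 = -21000$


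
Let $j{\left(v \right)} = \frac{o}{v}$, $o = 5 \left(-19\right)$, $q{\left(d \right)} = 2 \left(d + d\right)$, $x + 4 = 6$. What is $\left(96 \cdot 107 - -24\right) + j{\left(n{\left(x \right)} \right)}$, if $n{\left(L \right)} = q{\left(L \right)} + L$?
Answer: $\frac{20573}{2} \approx 10287.0$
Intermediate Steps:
$x = 2$ ($x = -4 + 6 = 2$)
$q{\left(d \right)} = 4 d$ ($q{\left(d \right)} = 2 \cdot 2 d = 4 d$)
$o = -95$
$n{\left(L \right)} = 5 L$ ($n{\left(L \right)} = 4 L + L = 5 L$)
$j{\left(v \right)} = - \frac{95}{v}$
$\left(96 \cdot 107 - -24\right) + j{\left(n{\left(x \right)} \right)} = \left(96 \cdot 107 - -24\right) - \frac{95}{5 \cdot 2} = \left(10272 + \left(-1 + 25\right)\right) - \frac{95}{10} = \left(10272 + 24\right) - \frac{19}{2} = 10296 - \frac{19}{2} = \frac{20573}{2}$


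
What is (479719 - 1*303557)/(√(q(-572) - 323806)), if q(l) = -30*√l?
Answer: 88081*√2/√(-161903 - 30*I*√143) ≈ 0.34298 + 309.58*I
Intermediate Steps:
(479719 - 1*303557)/(√(q(-572) - 323806)) = (479719 - 1*303557)/(√(-60*I*√143 - 323806)) = (479719 - 303557)/(√(-60*I*√143 - 323806)) = 176162/(√(-60*I*√143 - 323806)) = 176162/(√(-323806 - 60*I*√143)) = 176162/√(-323806 - 60*I*√143)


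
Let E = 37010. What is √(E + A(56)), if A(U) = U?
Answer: √37066 ≈ 192.53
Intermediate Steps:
√(E + A(56)) = √(37010 + 56) = √37066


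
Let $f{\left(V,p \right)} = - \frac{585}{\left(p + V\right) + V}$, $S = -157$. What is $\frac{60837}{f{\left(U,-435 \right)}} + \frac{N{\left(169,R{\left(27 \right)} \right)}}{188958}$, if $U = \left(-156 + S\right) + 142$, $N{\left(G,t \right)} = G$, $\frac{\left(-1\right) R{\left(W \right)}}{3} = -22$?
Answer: $\frac{992456745023}{12282270} \approx 80804.0$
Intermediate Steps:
$R{\left(W \right)} = 66$ ($R{\left(W \right)} = \left(-3\right) \left(-22\right) = 66$)
$U = -171$ ($U = \left(-156 - 157\right) + 142 = -313 + 142 = -171$)
$f{\left(V,p \right)} = - \frac{585}{p + 2 V}$ ($f{\left(V,p \right)} = - \frac{585}{\left(V + p\right) + V} = - \frac{585}{p + 2 V}$)
$\frac{60837}{f{\left(U,-435 \right)}} + \frac{N{\left(169,R{\left(27 \right)} \right)}}{188958} = \frac{60837}{\left(-585\right) \frac{1}{-435 + 2 \left(-171\right)}} + \frac{169}{188958} = \frac{60837}{\left(-585\right) \frac{1}{-435 - 342}} + 169 \cdot \frac{1}{188958} = \frac{60837}{\left(-585\right) \frac{1}{-777}} + \frac{169}{188958} = \frac{60837}{\left(-585\right) \left(- \frac{1}{777}\right)} + \frac{169}{188958} = \frac{60837}{\frac{195}{259}} + \frac{169}{188958} = 60837 \cdot \frac{259}{195} + \frac{169}{188958} = \frac{5252261}{65} + \frac{169}{188958} = \frac{992456745023}{12282270}$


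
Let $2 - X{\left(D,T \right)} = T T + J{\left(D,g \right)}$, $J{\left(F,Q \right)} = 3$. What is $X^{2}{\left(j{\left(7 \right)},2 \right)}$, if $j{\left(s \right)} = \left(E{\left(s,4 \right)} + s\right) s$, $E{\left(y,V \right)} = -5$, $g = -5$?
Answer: $25$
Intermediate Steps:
$j{\left(s \right)} = s \left(-5 + s\right)$ ($j{\left(s \right)} = \left(-5 + s\right) s = s \left(-5 + s\right)$)
$X{\left(D,T \right)} = -1 - T^{2}$ ($X{\left(D,T \right)} = 2 - \left(T T + 3\right) = 2 - \left(T^{2} + 3\right) = 2 - \left(3 + T^{2}\right) = -1 - T^{2}$)
$X^{2}{\left(j{\left(7 \right)},2 \right)} = \left(-1 - 2^{2}\right)^{2} = \left(-1 - 4\right)^{2} = \left(-5\right)^{2} = 25$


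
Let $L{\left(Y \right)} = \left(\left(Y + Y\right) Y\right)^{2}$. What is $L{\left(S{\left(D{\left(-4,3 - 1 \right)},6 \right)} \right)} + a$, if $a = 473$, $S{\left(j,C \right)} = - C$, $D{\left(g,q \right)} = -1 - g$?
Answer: $5657$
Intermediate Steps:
$L{\left(Y \right)} = 4 Y^{4}$ ($L{\left(Y \right)} = \left(2 Y Y\right)^{2} = \left(2 Y^{2}\right)^{2} = 4 Y^{4}$)
$L{\left(S{\left(D{\left(-4,3 - 1 \right)},6 \right)} \right)} + a = 4 \left(\left(-1\right) 6\right)^{4} + 473 = 4 \left(-6\right)^{4} + 473 = 4 \cdot 1296 + 473 = 5184 + 473 = 5657$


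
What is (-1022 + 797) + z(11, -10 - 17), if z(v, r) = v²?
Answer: -104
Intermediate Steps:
(-1022 + 797) + z(11, -10 - 17) = (-1022 + 797) + 11² = -225 + 121 = -104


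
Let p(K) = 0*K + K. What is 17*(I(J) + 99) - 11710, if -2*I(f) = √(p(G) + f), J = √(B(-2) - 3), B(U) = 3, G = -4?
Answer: -10027 - 17*I ≈ -10027.0 - 17.0*I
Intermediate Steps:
p(K) = K (p(K) = 0 + K = K)
J = 0 (J = √(3 - 3) = √0 = 0)
I(f) = -√(-4 + f)/2
17*(I(J) + 99) - 11710 = 17*(-√(-4 + 0)/2 + 99) - 11710 = 17*(-I + 99) - 11710 = 17*(99 - I) - 11710 = (1683 - 17*I) - 11710 = -10027 - 17*I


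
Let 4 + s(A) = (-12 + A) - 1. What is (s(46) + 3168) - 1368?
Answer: 1829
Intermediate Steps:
s(A) = -17 + A (s(A) = -4 + ((-12 + A) - 1) = -4 + (-13 + A) = -17 + A)
(s(46) + 3168) - 1368 = ((-17 + 46) + 3168) - 1368 = (29 + 3168) - 1368 = 3197 - 1368 = 1829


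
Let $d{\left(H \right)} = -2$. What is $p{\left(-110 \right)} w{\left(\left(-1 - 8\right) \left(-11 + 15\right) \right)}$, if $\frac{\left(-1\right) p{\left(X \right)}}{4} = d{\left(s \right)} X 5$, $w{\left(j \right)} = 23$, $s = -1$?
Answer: $-101200$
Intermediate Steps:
$p{\left(X \right)} = 40 X$ ($p{\left(X \right)} = - 4 - 2 X 5 = - 4 \left(- 10 X\right) = 40 X$)
$p{\left(-110 \right)} w{\left(\left(-1 - 8\right) \left(-11 + 15\right) \right)} = 40 \left(-110\right) 23 = \left(-4400\right) 23 = -101200$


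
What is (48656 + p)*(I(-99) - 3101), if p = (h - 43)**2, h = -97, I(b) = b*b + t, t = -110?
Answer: 449807040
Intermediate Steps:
I(b) = -110 + b**2 (I(b) = b*b - 110 = b**2 - 110 = -110 + b**2)
p = 19600 (p = (-97 - 43)**2 = (-140)**2 = 19600)
(48656 + p)*(I(-99) - 3101) = (48656 + 19600)*((-110 + (-99)**2) - 3101) = 68256*((-110 + 9801) - 3101) = 68256*(9691 - 3101) = 68256*6590 = 449807040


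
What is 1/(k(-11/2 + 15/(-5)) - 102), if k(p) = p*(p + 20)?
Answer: -4/799 ≈ -0.0050063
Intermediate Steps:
k(p) = p*(20 + p)
1/(k(-11/2 + 15/(-5)) - 102) = 1/((-11/2 + 15/(-5))*(20 + (-11/2 + 15/(-5))) - 102) = 1/((-11*1/2 + 15*(-1/5))*(20 + (-11*1/2 + 15*(-1/5))) - 102) = 1/((-11/2 - 3)*(20 + (-11/2 - 3)) - 102) = 1/(-17*(20 - 17/2)/2 - 102) = 1/(-17/2*23/2 - 102) = 1/(-391/4 - 102) = 1/(-799/4) = -4/799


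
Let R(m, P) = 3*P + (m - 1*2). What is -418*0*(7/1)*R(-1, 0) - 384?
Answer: -384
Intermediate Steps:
R(m, P) = -2 + m + 3*P (R(m, P) = 3*P + (m - 2) = 3*P + (-2 + m) = -2 + m + 3*P)
-418*0*(7/1)*R(-1, 0) - 384 = -418*0*(7/1)*(-2 - 1 + 3*0) - 384 = -418*0*(7*1)*(-2 - 1 + 0) - 384 = -418*0*7*(-3) - 384 = -0*(-3) - 384 = -418*0 - 384 = 0 - 384 = -384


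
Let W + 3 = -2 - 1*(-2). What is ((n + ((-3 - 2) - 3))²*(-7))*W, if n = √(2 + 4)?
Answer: 1470 - 336*√6 ≈ 646.97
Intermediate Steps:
n = √6 ≈ 2.4495
W = -3 (W = -3 + (-2 - 1*(-2)) = -3 + (-2 + 2) = -3 + 0 = -3)
((n + ((-3 - 2) - 3))²*(-7))*W = ((√6 + ((-3 - 2) - 3))²*(-7))*(-3) = ((√6 + (-5 - 3))²*(-7))*(-3) = ((√6 - 8)²*(-7))*(-3) = ((-8 + √6)²*(-7))*(-3) = -7*(-8 + √6)²*(-3) = 21*(-8 + √6)²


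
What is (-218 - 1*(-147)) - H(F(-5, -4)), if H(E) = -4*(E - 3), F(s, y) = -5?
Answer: -103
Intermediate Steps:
H(E) = 12 - 4*E (H(E) = -4*(-3 + E) = 12 - 4*E)
(-218 - 1*(-147)) - H(F(-5, -4)) = (-218 - 1*(-147)) - (12 - 4*(-5)) = (-218 + 147) - (12 + 20) = -71 - 1*32 = -71 - 32 = -103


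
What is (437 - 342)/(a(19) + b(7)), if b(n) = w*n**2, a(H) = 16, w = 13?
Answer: 95/653 ≈ 0.14548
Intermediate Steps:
b(n) = 13*n**2
(437 - 342)/(a(19) + b(7)) = (437 - 342)/(16 + 13*7**2) = 95/(16 + 13*49) = 95/(16 + 637) = 95/653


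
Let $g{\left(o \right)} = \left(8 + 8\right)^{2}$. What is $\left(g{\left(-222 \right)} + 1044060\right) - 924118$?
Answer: $120198$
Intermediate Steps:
$g{\left(o \right)} = 256$ ($g{\left(o \right)} = 16^{2} = 256$)
$\left(g{\left(-222 \right)} + 1044060\right) - 924118 = \left(256 + 1044060\right) - 924118 = 1044316 + \left(-1322772 + 398654\right) = 1044316 - 924118 = 120198$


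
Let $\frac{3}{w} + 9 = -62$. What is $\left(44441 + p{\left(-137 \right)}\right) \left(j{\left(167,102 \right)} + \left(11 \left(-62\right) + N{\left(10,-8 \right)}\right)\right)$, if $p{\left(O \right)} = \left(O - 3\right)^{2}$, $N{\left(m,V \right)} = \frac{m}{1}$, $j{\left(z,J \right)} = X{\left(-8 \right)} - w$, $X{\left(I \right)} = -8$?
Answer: $- \frac{3091707357}{71} \approx -4.3545 \cdot 10^{7}$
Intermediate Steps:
$w = - \frac{3}{71}$ ($w = \frac{3}{-9 - 62} = \frac{3}{-71} = 3 \left(- \frac{1}{71}\right) = - \frac{3}{71} \approx -0.042253$)
$j{\left(z,J \right)} = - \frac{565}{71}$ ($j{\left(z,J \right)} = -8 - - \frac{3}{71} = -8 + \frac{3}{71} = - \frac{565}{71}$)
$N{\left(m,V \right)} = m$ ($N{\left(m,V \right)} = m 1 = m$)
$p{\left(O \right)} = \left(-3 + O\right)^{2}$
$\left(44441 + p{\left(-137 \right)}\right) \left(j{\left(167,102 \right)} + \left(11 \left(-62\right) + N{\left(10,-8 \right)}\right)\right) = \left(44441 + \left(-3 - 137\right)^{2}\right) \left(- \frac{565}{71} + \left(11 \left(-62\right) + 10\right)\right) = \left(44441 + \left(-140\right)^{2}\right) \left(- \frac{565}{71} + \left(-682 + 10\right)\right) = \left(44441 + 19600\right) \left(- \frac{565}{71} - 672\right) = 64041 \left(- \frac{48277}{71}\right) = - \frac{3091707357}{71}$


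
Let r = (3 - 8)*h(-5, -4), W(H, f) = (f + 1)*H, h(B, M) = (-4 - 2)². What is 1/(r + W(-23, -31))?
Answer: 1/510 ≈ 0.0019608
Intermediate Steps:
h(B, M) = 36 (h(B, M) = (-6)² = 36)
W(H, f) = H*(1 + f) (W(H, f) = (1 + f)*H = H*(1 + f))
r = -180 (r = (3 - 8)*36 = -5*36 = -180)
1/(r + W(-23, -31)) = 1/(-180 - 23*(1 - 31)) = 1/(-180 - 23*(-30)) = 1/(-180 + 690) = 1/510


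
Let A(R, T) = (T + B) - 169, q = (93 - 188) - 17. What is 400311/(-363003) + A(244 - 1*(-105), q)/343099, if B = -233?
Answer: -45844295777/41515322099 ≈ -1.1043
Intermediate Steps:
q = -112 (q = -95 - 17 = -112)
A(R, T) = -402 + T (A(R, T) = (T - 233) - 169 = (-233 + T) - 169 = -402 + T)
400311/(-363003) + A(244 - 1*(-105), q)/343099 = 400311/(-363003) + (-402 - 112)/343099 = 400311*(-1/363003) - 514*1/343099 = -133437/121001 - 514/343099 = -45844295777/41515322099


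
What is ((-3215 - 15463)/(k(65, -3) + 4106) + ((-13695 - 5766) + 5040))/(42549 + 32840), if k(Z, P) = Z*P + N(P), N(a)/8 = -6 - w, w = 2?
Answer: -55496265/290021483 ≈ -0.19135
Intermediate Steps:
N(a) = -64 (N(a) = 8*(-6 - 1*2) = 8*(-6 - 2) = 8*(-8) = -64)
k(Z, P) = -64 + P*Z (k(Z, P) = Z*P - 64 = P*Z - 64 = -64 + P*Z)
((-3215 - 15463)/(k(65, -3) + 4106) + ((-13695 - 5766) + 5040))/(42549 + 32840) = ((-3215 - 15463)/((-64 - 3*65) + 4106) + ((-13695 - 5766) + 5040))/(42549 + 32840) = (-18678/((-64 - 195) + 4106) + (-19461 + 5040))/75389 = (-18678/(-259 + 4106) - 14421)*(1/75389) = (-18678/3847 - 14421)*(1/75389) = -55496265/3847*1/75389 = -55496265/290021483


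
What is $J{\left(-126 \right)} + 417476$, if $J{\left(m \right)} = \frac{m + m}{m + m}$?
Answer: $417477$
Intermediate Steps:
$J{\left(m \right)} = 1$ ($J{\left(m \right)} = \frac{2 m}{2 m} = 2 m \frac{1}{2 m} = 1$)
$J{\left(-126 \right)} + 417476 = 1 + 417476 = 417477$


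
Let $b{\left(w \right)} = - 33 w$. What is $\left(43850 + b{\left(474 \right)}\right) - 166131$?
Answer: $-137923$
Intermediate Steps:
$\left(43850 + b{\left(474 \right)}\right) - 166131 = \left(43850 - 15642\right) - 166131 = 28208 - 166131 = -137923$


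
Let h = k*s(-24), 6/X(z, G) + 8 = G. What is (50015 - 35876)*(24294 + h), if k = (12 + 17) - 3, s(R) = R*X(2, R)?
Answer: 345147129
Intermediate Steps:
X(z, G) = 6/(-8 + G)
s(R) = 6*R/(-8 + R) (s(R) = R*(6/(-8 + R)) = 6*R/(-8 + R))
k = 26 (k = 29 - 3 = 26)
h = 117 (h = 26*(6*(-24)/(-8 - 24)) = 26*(6*(-24)/(-32)) = 26*(6*(-24)*(-1/32)) = 26*(9/2) = 117)
(50015 - 35876)*(24294 + h) = (50015 - 35876)*(24294 + 117) = 14139*24411 = 345147129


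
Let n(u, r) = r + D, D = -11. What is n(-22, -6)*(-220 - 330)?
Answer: 9350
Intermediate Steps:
n(u, r) = -11 + r (n(u, r) = r - 11 = -11 + r)
n(-22, -6)*(-220 - 330) = (-11 - 6)*(-220 - 330) = -17*(-550) = 9350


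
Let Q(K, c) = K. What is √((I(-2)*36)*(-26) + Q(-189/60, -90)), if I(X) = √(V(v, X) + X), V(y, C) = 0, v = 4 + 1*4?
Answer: 3*√(-35 - 10400*I*√2)/10 ≈ 25.696 - 25.757*I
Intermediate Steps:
v = 8 (v = 4 + 4 = 8)
I(X) = √X (I(X) = √(0 + X) = √X)
√((I(-2)*36)*(-26) + Q(-189/60, -90)) = √((√(-2)*36)*(-26) - 189/60) = √(((I*√2)*36)*(-26) - 189*1/60) = √((36*I*√2)*(-26) - 63/20) = √(-936*I*√2 - 63/20) = √(-63/20 - 936*I*√2)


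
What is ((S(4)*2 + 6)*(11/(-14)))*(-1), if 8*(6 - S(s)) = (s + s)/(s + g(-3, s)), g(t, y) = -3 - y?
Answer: 44/3 ≈ 14.667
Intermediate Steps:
S(s) = 6 + s/12 (S(s) = 6 - (s + s)/(8*(s + (-3 - s))) = 6 - 2*s/(8*(-3)) = 6 - 2*s*(-1)/(8*3) = 6 - (-1)*s/12 = 6 + s/12)
((S(4)*2 + 6)*(11/(-14)))*(-1) = (((6 + (1/12)*4)*2 + 6)*(11/(-14)))*(-1) = (((6 + ⅓)*2 + 6)*(11*(-1/14)))*(-1) = (((19/3)*2 + 6)*(-11/14))*(-1) = ((38/3 + 6)*(-11/14))*(-1) = ((56/3)*(-11/14))*(-1) = -44/3*(-1) = 44/3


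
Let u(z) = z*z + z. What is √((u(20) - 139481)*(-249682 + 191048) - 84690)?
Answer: 8*√127400281 ≈ 90297.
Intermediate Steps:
u(z) = z + z² (u(z) = z² + z = z + z²)
√((u(20) - 139481)*(-249682 + 191048) - 84690) = √((20*(1 + 20) - 139481)*(-249682 + 191048) - 84690) = √((20*21 - 139481)*(-58634) - 84690) = √((420 - 139481)*(-58634) - 84690) = √(-139061*(-58634) - 84690) = √(8153702674 - 84690) = √8153617984 = 8*√127400281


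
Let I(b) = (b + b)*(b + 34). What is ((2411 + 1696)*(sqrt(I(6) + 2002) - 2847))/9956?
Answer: -11692629/9956 + 4107*sqrt(2482)/9956 ≈ -1153.9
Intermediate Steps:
I(b) = 2*b*(34 + b) (I(b) = (2*b)*(34 + b) = 2*b*(34 + b))
((2411 + 1696)*(sqrt(I(6) + 2002) - 2847))/9956 = ((2411 + 1696)*(sqrt(2*6*(34 + 6) + 2002) - 2847))/9956 = (4107*(sqrt(2*6*40 + 2002) - 2847))*(1/9956) = (4107*(sqrt(480 + 2002) - 2847))*(1/9956) = (4107*(sqrt(2482) - 2847))*(1/9956) = (4107*(-2847 + sqrt(2482)))*(1/9956) = (-11692629 + 4107*sqrt(2482))*(1/9956) = -11692629/9956 + 4107*sqrt(2482)/9956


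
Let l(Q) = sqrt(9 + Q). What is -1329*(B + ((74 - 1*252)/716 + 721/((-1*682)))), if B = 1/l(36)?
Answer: 105926616/61039 - 443*sqrt(5)/5 ≈ 1537.3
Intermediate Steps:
B = sqrt(5)/15 (B = 1/(sqrt(9 + 36)) = 1/(sqrt(45)) = 1/(3*sqrt(5)) = sqrt(5)/15 ≈ 0.14907)
-1329*(B + ((74 - 1*252)/716 + 721/((-1*682)))) = -1329*(sqrt(5)/15 + ((74 - 1*252)/716 + 721/((-1*682)))) = -1329*(sqrt(5)/15 + ((74 - 252)*(1/716) + 721/(-682))) = -1329*(sqrt(5)/15 + (-178*1/716 + 721*(-1/682))) = -1329*(sqrt(5)/15 + (-89/358 - 721/682)) = -1329*(sqrt(5)/15 - 79704/61039) = -1329*(-79704/61039 + sqrt(5)/15) = 105926616/61039 - 443*sqrt(5)/5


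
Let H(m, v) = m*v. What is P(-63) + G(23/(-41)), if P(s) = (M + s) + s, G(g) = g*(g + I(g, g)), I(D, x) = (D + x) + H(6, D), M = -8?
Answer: -220493/1681 ≈ -131.17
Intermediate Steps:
I(D, x) = x + 7*D (I(D, x) = (D + x) + 6*D = x + 7*D)
G(g) = 9*g² (G(g) = g*(g + (g + 7*g)) = g*(g + 8*g) = g*(9*g) = 9*g²)
P(s) = -8 + 2*s (P(s) = (-8 + s) + s = -8 + 2*s)
P(-63) + G(23/(-41)) = (-8 + 2*(-63)) + 9*(23/(-41))² = (-8 - 126) + 9*(23*(-1/41))² = -134 + 9*(-23/41)² = -134 + 9*(529/1681) = -134 + 4761/1681 = -220493/1681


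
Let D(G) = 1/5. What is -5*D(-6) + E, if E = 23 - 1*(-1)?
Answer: 23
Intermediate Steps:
E = 24 (E = 23 + 1 = 24)
D(G) = ⅕
-5*D(-6) + E = -5*⅕ + 24 = -1 + 24 = 23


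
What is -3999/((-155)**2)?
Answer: -129/775 ≈ -0.16645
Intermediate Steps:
-3999/((-155)**2) = -3999/24025 = -3999*1/24025 = -129/775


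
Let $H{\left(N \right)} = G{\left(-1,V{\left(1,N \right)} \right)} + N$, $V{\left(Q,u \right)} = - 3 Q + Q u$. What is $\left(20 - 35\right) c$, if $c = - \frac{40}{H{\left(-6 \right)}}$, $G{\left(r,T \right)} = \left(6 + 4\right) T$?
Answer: $- \frac{25}{4} \approx -6.25$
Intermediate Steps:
$G{\left(r,T \right)} = 10 T$
$H{\left(N \right)} = -30 + 11 N$ ($H{\left(N \right)} = 10 \cdot 1 \left(-3 + N\right) + N = 10 \left(-3 + N\right) + N = \left(-30 + 10 N\right) + N = -30 + 11 N$)
$c = \frac{5}{12}$ ($c = - \frac{40}{-30 + 11 \left(-6\right)} = - \frac{40}{-30 - 66} = - \frac{40}{-96} = \left(-40\right) \left(- \frac{1}{96}\right) = \frac{5}{12} \approx 0.41667$)
$\left(20 - 35\right) c = \left(20 - 35\right) \frac{5}{12} = \left(-15\right) \frac{5}{12} = - \frac{25}{4}$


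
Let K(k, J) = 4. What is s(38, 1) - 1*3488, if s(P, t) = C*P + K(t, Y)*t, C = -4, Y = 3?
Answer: -3636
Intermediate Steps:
s(P, t) = -4*P + 4*t
s(38, 1) - 1*3488 = (-4*38 + 4*1) - 1*3488 = (-152 + 4) - 3488 = -148 - 3488 = -3636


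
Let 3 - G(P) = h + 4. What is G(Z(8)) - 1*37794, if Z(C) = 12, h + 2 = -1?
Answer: -37792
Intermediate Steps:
h = -3 (h = -2 - 1 = -3)
G(P) = 2 (G(P) = 3 - (-3 + 4) = 3 - 1*1 = 3 - 1 = 2)
G(Z(8)) - 1*37794 = 2 - 1*37794 = 2 - 37794 = -37792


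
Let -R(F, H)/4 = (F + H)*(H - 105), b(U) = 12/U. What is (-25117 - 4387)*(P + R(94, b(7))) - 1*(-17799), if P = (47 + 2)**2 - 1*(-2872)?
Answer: -64790413417/49 ≈ -1.3223e+9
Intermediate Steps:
R(F, H) = -4*(-105 + H)*(F + H) (R(F, H) = -4*(F + H)*(H - 105) = -4*(F + H)*(-105 + H) = -4*(-105 + H)*(F + H))
P = 5273 (P = 49**2 + 2872 = 2401 + 2872 = 5273)
(-25117 - 4387)*(P + R(94, b(7))) - 1*(-17799) = (-25117 - 4387)*(5273 + (-4*(12/7)**2 + 420*94 + 420*(12/7) - 4*94*12/7)) - 1*(-17799) = -29504*(5273 + (-4*(12*(1/7))**2 + 39480 + 420*(12*(1/7)) - 4*94*12*(1/7))) + 17799 = -29504*(5273 + (-4*(12/7)**2 + 39480 + 420*(12/7) - 4*94*12/7)) + 17799 = -29504*(5273 + (-4*144/49 + 39480 + 720 - 4512/7)) + 17799 = -29504*(5273 + (-576/49 + 39480 + 720 - 4512/7)) + 17799 = -29504*(5273 + 1937640/49) + 17799 = -29504*2196017/49 + 17799 = -64791285568/49 + 17799 = -64790413417/49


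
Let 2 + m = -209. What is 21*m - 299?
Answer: -4730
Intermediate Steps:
m = -211 (m = -2 - 209 = -211)
21*m - 299 = 21*(-211) - 299 = -4431 - 299 = -4730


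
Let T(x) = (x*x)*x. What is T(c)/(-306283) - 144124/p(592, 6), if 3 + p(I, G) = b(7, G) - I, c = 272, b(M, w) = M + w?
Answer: 16215383978/89128353 ≈ 181.93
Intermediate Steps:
p(I, G) = 4 + G - I (p(I, G) = -3 + ((7 + G) - I) = -3 + (7 + G - I) = 4 + G - I)
T(x) = x**3 (T(x) = x**2*x = x**3)
T(c)/(-306283) - 144124/p(592, 6) = 272**3/(-306283) - 144124/(4 + 6 - 1*592) = 20123648*(-1/306283) - 144124/(4 + 6 - 592) = -20123648/306283 - 144124/(-582) = -20123648/306283 - 144124*(-1/582) = -20123648/306283 + 72062/291 = 16215383978/89128353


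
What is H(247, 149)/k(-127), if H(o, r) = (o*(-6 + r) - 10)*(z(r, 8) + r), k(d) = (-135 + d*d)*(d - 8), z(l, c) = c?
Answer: -5543827/2159190 ≈ -2.5676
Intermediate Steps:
k(d) = (-135 + d²)*(-8 + d)
H(o, r) = (-10 + o*(-6 + r))*(8 + r) (H(o, r) = (o*(-6 + r) - 10)*(8 + r) = (-10 + o*(-6 + r))*(8 + r))
H(247, 149)/k(-127) = (-80 - 48*247 - 10*149 + 247*149² + 2*247*149)/(1080 + (-127)³ - 135*(-127) - 8*(-127)²) = (-80 - 11856 - 1490 + 247*22201 + 73606)/(1080 - 2048383 + 17145 - 8*16129) = (-80 - 11856 - 1490 + 5483647 + 73606)/(1080 - 2048383 + 17145 - 129032) = 5543827/(-2159190) = 5543827*(-1/2159190) = -5543827/2159190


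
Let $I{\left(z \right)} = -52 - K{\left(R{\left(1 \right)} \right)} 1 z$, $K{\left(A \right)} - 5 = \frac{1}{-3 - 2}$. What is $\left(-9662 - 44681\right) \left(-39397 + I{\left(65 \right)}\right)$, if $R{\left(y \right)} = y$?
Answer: $2160732023$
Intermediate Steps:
$K{\left(A \right)} = \frac{24}{5}$ ($K{\left(A \right)} = 5 + \frac{1}{-3 - 2} = 5 + \frac{1}{-5} = 5 - \frac{1}{5} = \frac{24}{5}$)
$I{\left(z \right)} = -52 - \frac{24 z}{5}$ ($I{\left(z \right)} = -52 - \frac{24}{5} \cdot 1 z = -52 - \frac{24 z}{5}$)
$\left(-9662 - 44681\right) \left(-39397 + I{\left(65 \right)}\right) = \left(-9662 - 44681\right) \left(-39397 - 364\right) = - 54343 \left(-39397 - 364\right) = \left(-54343\right) \left(-39761\right) = 2160732023$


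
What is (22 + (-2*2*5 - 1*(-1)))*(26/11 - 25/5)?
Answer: -87/11 ≈ -7.9091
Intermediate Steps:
(22 + (-2*2*5 - 1*(-1)))*(26/11 - 25/5) = (22 + (-4*5 + 1))*(26*(1/11) - 25*⅕) = (22 + (-20 + 1))*(26/11 - 5) = (22 - 19)*(-29/11) = 3*(-29/11) = -87/11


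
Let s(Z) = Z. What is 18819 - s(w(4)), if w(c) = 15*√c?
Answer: 18789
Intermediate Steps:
18819 - s(w(4)) = 18819 - 15*√4 = 18819 - 15*2 = 18819 - 1*30 = 18819 - 30 = 18789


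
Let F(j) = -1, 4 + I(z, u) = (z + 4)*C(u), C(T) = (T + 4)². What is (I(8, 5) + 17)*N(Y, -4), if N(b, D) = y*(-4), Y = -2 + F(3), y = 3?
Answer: -11820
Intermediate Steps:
C(T) = (4 + T)²
I(z, u) = -4 + (4 + u)²*(4 + z) (I(z, u) = -4 + (z + 4)*(4 + u)² = -4 + (4 + z)*(4 + u)² = -4 + (4 + u)²*(4 + z))
Y = -3 (Y = -2 - 1 = -3)
N(b, D) = -12 (N(b, D) = 3*(-4) = -12)
(I(8, 5) + 17)*N(Y, -4) = ((-4 + 4*(4 + 5)² + 8*(4 + 5)²) + 17)*(-12) = ((-4 + 4*9² + 8*9²) + 17)*(-12) = ((-4 + 4*81 + 8*81) + 17)*(-12) = ((-4 + 324 + 648) + 17)*(-12) = (968 + 17)*(-12) = 985*(-12) = -11820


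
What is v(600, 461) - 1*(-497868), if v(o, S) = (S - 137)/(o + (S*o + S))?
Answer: 138238527072/277661 ≈ 4.9787e+5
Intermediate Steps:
v(o, S) = (-137 + S)/(S + o + S*o) (v(o, S) = (-137 + S)/(o + (S + S*o)) = (-137 + S)/(S + o + S*o))
v(600, 461) - 1*(-497868) = (-137 + 461)/(461 + 600 + 461*600) - 1*(-497868) = 324/(461 + 600 + 276600) + 497868 = 324/277661 + 497868 = 138238527072/277661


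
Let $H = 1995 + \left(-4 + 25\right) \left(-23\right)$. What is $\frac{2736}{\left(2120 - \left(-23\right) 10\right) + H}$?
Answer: $\frac{1368}{1931} \approx 0.70844$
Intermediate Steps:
$H = 1512$ ($H = 1995 + 21 \left(-23\right) = 1995 - 483 = 1512$)
$\frac{2736}{\left(2120 - \left(-23\right) 10\right) + H} = \frac{2736}{\left(2120 - \left(-23\right) 10\right) + 1512} = \frac{2736}{\left(2120 - -230\right) + 1512} = \frac{2736}{\left(2120 + 230\right) + 1512} = \frac{2736}{2350 + 1512} = \frac{2736}{3862} = 2736 \cdot \frac{1}{3862} = \frac{1368}{1931}$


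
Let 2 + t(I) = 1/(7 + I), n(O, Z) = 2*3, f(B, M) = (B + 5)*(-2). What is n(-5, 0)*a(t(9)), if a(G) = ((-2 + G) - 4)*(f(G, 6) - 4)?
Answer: 30861/64 ≈ 482.20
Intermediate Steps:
f(B, M) = -10 - 2*B (f(B, M) = (5 + B)*(-2) = -10 - 2*B)
n(O, Z) = 6
t(I) = -2 + 1/(7 + I)
a(G) = (-14 - 2*G)*(-6 + G) (a(G) = ((-2 + G) - 4)*((-10 - 2*G) - 4) = (-6 + G)*(-14 - 2*G) = (-14 - 2*G)*(-6 + G))
n(-5, 0)*a(t(9)) = 6*(84 - 2*(-13 - 2*9)/(7 + 9) - 2*(-13 - 2*9)²/(7 + 9)²) = 6*(84 - 2*(-13 - 18)/16 - 2*(-13 - 18)²/256) = 6*(84 - (-31)/8 - 2*((1/16)*(-31))²) = 6*(84 - 2*(-31/16) - 2*(-31/16)²) = 6*(84 + 31/8 - 2*961/256) = 6*(84 + 31/8 - 961/128) = 6*(10287/128) = 30861/64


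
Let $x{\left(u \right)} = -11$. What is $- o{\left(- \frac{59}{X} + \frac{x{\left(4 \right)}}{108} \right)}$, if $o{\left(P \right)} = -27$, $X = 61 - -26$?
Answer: $27$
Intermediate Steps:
$X = 87$ ($X = 61 + 26 = 87$)
$- o{\left(- \frac{59}{X} + \frac{x{\left(4 \right)}}{108} \right)} = \left(-1\right) \left(-27\right) = 27$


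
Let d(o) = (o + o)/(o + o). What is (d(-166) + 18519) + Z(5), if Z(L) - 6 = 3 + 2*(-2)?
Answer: 18525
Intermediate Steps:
d(o) = 1 (d(o) = (2*o)/((2*o)) = (2*o)*(1/(2*o)) = 1)
Z(L) = 5 (Z(L) = 6 + (3 + 2*(-2)) = 6 + (3 - 4) = 6 - 1 = 5)
(d(-166) + 18519) + Z(5) = (1 + 18519) + 5 = 18520 + 5 = 18525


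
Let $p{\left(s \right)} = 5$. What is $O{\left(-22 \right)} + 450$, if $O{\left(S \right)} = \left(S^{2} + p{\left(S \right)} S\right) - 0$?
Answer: $824$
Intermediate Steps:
$O{\left(S \right)} = S^{2} + 5 S$ ($O{\left(S \right)} = \left(S^{2} + 5 S\right) - 0 = \left(S^{2} + 5 S\right) + 0 = S^{2} + 5 S$)
$O{\left(-22 \right)} + 450 = - 22 \left(5 - 22\right) + 450 = \left(-22\right) \left(-17\right) + 450 = 374 + 450 = 824$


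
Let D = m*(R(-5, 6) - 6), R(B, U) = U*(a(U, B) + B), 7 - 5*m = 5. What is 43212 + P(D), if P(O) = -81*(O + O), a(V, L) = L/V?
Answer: 229344/5 ≈ 45869.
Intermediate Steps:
m = ⅖ (m = 7/5 - ⅕*5 = 7/5 - 1 = ⅖ ≈ 0.40000)
R(B, U) = U*(B + B/U) (R(B, U) = U*(B/U + B) = U*(B + B/U))
D = -82/5 (D = 2*(-5*(1 + 6) - 6)/5 = 2*(-5*7 - 6)/5 = 2*(-35 - 6)/5 = (⅖)*(-41) = -82/5 ≈ -16.400)
P(O) = -162*O
43212 + P(D) = 43212 - 162*(-82/5) = 43212 + 13284/5 = 229344/5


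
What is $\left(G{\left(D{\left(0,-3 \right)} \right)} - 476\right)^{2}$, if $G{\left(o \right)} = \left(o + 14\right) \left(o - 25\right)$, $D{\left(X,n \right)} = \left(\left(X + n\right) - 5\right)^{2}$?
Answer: $6584356$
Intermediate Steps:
$D{\left(X,n \right)} = \left(-5 + X + n\right)^{2}$
$G{\left(o \right)} = \left(-25 + o\right) \left(14 + o\right)$ ($G{\left(o \right)} = \left(14 + o\right) \left(o - 25\right) = \left(14 + o\right) \left(-25 + o\right) = \left(-25 + o\right) \left(14 + o\right)$)
$\left(G{\left(D{\left(0,-3 \right)} \right)} - 476\right)^{2} = \left(\left(-350 + \left(\left(-5 + 0 - 3\right)^{2}\right)^{2} - 11 \left(-5 + 0 - 3\right)^{2}\right) - 476\right)^{2} = \left(\left(-350 + \left(\left(-8\right)^{2}\right)^{2} - 11 \left(-8\right)^{2}\right) - 476\right)^{2} = \left(\left(-350 + 64^{2} - 704\right) - 476\right)^{2} = \left(\left(-350 + 4096 - 704\right) - 476\right)^{2} = \left(3042 - 476\right)^{2} = 2566^{2} = 6584356$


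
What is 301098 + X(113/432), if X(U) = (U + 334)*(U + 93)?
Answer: 62009885041/186624 ≈ 3.3227e+5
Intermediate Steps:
X(U) = (93 + U)*(334 + U) (X(U) = (334 + U)*(93 + U) = (93 + U)*(334 + U))
301098 + X(113/432) = 301098 + (31062 + (113/432)² + 427*(113/432)) = 301098 + (31062 + 12769/186624 + 48251/432) = 301098 + 5817771889/186624 = 62009885041/186624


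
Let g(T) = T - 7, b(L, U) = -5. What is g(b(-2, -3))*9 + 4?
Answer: -104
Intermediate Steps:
g(T) = -7 + T
g(b(-2, -3))*9 + 4 = (-7 - 5)*9 + 4 = -12*9 + 4 = -108 + 4 = -104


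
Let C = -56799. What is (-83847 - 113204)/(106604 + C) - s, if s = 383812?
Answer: -19115953711/49805 ≈ -3.8382e+5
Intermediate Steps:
(-83847 - 113204)/(106604 + C) - s = (-83847 - 113204)/(106604 - 56799) - 1*383812 = -197051/49805 - 383812 = -19115953711/49805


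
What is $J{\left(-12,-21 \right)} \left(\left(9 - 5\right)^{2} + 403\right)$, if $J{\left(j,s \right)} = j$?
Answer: $-5028$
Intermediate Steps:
$J{\left(-12,-21 \right)} \left(\left(9 - 5\right)^{2} + 403\right) = - 12 \left(\left(9 - 5\right)^{2} + 403\right) = - 12 \left(4^{2} + 403\right) = - 12 \left(16 + 403\right) = \left(-12\right) 419 = -5028$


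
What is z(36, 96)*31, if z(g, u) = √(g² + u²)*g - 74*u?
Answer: -220224 + 13392*√73 ≈ -1.0580e+5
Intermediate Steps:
z(g, u) = -74*u + g*√(g² + u²) (z(g, u) = g*√(g² + u²) - 74*u = -74*u + g*√(g² + u²))
z(36, 96)*31 = (-74*96 + 36*√(36² + 96²))*31 = (-7104 + 36*√(1296 + 9216))*31 = (-7104 + 36*√10512)*31 = (-7104 + 36*(12*√73))*31 = (-7104 + 432*√73)*31 = -220224 + 13392*√73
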